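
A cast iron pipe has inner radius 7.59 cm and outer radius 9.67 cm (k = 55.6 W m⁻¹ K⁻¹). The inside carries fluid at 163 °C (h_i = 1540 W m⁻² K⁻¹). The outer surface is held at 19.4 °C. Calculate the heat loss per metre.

Resistance network (inner→outer):
  R'_conv,in = 1/(2πr h) = 1/(2π·0.0759·1540) = 0.001362 m·K/W
  R'_cast iron = ln(0.0967/0.0759)/(2πk) = 0.2422/(2π·55.6) = 6.933×10^-4 m·K/W
ΣR = 0.001362 + 6.933×10^-4 = 0.002055 m·K/W
Q' = ΔT/ΣR = (163 °C − 19.4 °C)/0.002055 = 69900 W/m

Q' = 69900 W/m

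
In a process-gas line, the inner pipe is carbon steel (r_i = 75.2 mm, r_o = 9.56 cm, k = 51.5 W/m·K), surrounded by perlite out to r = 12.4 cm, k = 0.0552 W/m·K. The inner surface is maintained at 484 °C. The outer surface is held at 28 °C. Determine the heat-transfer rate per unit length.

Q' = 607 W/m

Treat each layer as a resistance in series:
  R'_carbon steel = ln(0.0956/0.0752)/(2πk) = 0.2400/(2π·51.5) = 7.418×10^-4 m·K/W
  R'_perlite = ln(0.124/0.0956)/(2πk) = 0.2601/(2π·0.0552) = 0.7500 m·K/W
ΣR = 7.418×10^-4 + 0.7500 = 0.7507 m·K/W
Q' = ΔT/ΣR = (484 °C − 28 °C)/0.7507 = 607 W/m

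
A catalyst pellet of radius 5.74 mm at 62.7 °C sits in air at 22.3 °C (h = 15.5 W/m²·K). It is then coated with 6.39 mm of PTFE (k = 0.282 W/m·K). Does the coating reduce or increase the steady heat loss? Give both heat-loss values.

increases: 0.259 → 0.665 W

Critical radius for a sphere: r_cr = 2k/h = 0.0364 m = 3.64 cm.
Outer radius after coating: r₂ = 0.00574 + 0.00639 = 0.01213 m.
Since r₁ < r_cr and r₂ ≤ r_cr, the coating moves toward the maximum at r_cr — heat loss rises.
Bare: R = 1/(4πr₁²h) = 155.8 K/W; Q = 40.4/155.8 = 0.259 W.
Coated: R = R_cond + R_conv = 60.79 K/W; Q = 40.4/60.79 = 0.665 W.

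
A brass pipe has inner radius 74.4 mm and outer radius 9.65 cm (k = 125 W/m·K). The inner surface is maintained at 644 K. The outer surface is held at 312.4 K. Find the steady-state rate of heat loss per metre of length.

Q' = 1000 kW/m

Q' = 2πk·ΔT/ln(r₂/r₁) = 2π × 125 × 331.6 / ln(0.0965/0.0744) = 1.00×10^6 W/m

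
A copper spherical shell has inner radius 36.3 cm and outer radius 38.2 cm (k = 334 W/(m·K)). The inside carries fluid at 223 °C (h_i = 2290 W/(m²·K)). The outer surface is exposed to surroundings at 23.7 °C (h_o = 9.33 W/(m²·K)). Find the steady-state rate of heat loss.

Treat each layer as a resistance in series:
  R_conv,in = 1/(4πr²h) = 1/(4π·0.363²·2290) = 2.637×10^-4 K/W
  R_copper = (1/0.363 − 1/0.382)/(4πk) = 0.1370/(4π·334) = 3.265×10^-5 K/W
  R_conv,out = 1/(4πr²h) = 1/(4π·0.382²·9.33) = 0.05845 K/W
ΣR = 2.637×10^-4 + 3.265×10^-5 + 0.05845 = 0.05875 K/W
Q = ΔT/ΣR = (223 °C − 23.7 °C)/0.05875 = 3390 W

Q = 3390 W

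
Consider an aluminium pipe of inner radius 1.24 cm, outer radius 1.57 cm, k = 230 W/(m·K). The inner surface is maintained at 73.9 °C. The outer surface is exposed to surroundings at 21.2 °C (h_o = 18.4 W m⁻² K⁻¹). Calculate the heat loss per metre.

Q' = 95.6 W/m

Resistance network (inner→outer):
  R'_aluminium = ln(0.0157/0.0124)/(2πk) = 0.2360/(2π·230) = 1.633×10^-4 m·K/W
  R'_conv,out = 1/(2πr h) = 1/(2π·0.0157·18.4) = 0.5509 m·K/W
ΣR = 1.633×10^-4 + 0.5509 = 0.5511 m·K/W
Q' = ΔT/ΣR = (73.9 °C − 21.2 °C)/0.5511 = 95.6 W/m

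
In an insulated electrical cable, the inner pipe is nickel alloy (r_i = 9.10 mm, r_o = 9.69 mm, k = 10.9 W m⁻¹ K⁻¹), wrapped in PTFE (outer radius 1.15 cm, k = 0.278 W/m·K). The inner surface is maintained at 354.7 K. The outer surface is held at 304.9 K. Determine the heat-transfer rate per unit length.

Series thermal resistances, inner to outer:
  R'_nickel alloy = ln(0.00969/0.00910)/(2πk) = 0.06282/(2π·10.9) = 9.173×10^-4 m·K/W
  R'_PTFE = ln(0.0115/0.00969)/(2πk) = 0.1713/(2π·0.278) = 0.09804 m·K/W
ΣR = 9.173×10^-4 + 0.09804 = 0.09896 m·K/W
Q' = ΔT/ΣR = (354.7 K − 304.9 K)/0.09896 = 503 W/m

Q' = 503 W/m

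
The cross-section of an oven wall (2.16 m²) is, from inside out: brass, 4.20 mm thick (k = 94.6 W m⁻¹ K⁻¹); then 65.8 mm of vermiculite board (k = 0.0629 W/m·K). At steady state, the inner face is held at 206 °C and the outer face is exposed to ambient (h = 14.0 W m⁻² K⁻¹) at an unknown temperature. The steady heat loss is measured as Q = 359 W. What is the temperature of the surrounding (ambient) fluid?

Series resistances:
  R_brass = L/(kA) = 0.00420/(94.6·2.16) = 2.055×10^-5 K/W
  R_vermiculite board = L/(kA) = 0.0658/(0.0629·2.16) = 0.4843 K/W
  R_conv,out = 1/(hA) = 1/(14.0·2.16) = 0.03307 K/W
ΣR = 0.5174 K/W
ΔT = Q·ΣR = 359 × 0.5174 = 185.7 K
Heat flows outward, so T_out = T_in − ΔT = 206 − 185.7 = 20.3 °C

T_out = 20.3 °C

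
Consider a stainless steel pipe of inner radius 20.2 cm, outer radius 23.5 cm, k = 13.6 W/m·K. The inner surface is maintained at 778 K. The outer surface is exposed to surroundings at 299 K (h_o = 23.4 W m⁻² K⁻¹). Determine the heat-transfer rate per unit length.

Q' = 15600 W/m

Resistance network (inner→outer):
  R'_stainless steel = ln(0.235/0.202)/(2πk) = 0.1513/(2π·13.6) = 0.001771 m·K/W
  R'_conv,out = 1/(2πr h) = 1/(2π·0.235·23.4) = 0.02894 m·K/W
ΣR = 0.001771 + 0.02894 = 0.03071 m·K/W
Q' = ΔT/ΣR = (778 K − 299 K)/0.03071 = 15600 W/m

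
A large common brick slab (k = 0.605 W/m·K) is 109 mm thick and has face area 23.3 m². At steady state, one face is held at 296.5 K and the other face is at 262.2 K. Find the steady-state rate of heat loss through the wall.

Q = 4440 W

Q = kA·ΔT/L = 0.605 × 23.3 × |296.5 K − 262.2 K| / 0.109 = 4440 W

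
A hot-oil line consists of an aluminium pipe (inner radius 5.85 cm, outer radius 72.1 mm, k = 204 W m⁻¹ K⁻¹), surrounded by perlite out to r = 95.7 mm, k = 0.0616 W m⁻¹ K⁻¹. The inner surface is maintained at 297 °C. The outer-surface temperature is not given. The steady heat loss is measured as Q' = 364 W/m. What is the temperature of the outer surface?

T_out = 30.6 °C

Series resistances:
  R'_aluminium = ln(0.0721/0.0585)/(2πk) = 0.2090/(2π·204) = 1.631×10^-4 m·K/W
  R'_perlite = ln(0.0957/0.0721)/(2πk) = 0.2832/(2π·0.0616) = 0.7316 m·K/W
ΣR = 0.7318 m·K/W
ΔT = Q'·ΣR = 364 × 0.7318 = 266.4 K
Heat flows outward, so T_out = T_in − ΔT = 297 − 266.4 = 30.6 °C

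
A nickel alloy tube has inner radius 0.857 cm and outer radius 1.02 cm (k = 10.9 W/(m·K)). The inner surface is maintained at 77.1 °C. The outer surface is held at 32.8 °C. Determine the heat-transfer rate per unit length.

Q' = 17400 W/m

Q' = 2πk·ΔT/ln(r₂/r₁) = 2π × 10.9 × 44.3 / ln(0.0102/0.00857) = 17400 W/m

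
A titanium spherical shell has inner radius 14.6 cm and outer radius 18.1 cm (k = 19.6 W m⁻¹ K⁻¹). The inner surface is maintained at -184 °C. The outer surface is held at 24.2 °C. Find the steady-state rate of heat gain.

Q = 4πk·ΔT/(1/r₁ − 1/r₂) = 4π × 19.6 × 208.2 / (1/0.146 − 1/0.181) = 38700 W

Q = 38700 W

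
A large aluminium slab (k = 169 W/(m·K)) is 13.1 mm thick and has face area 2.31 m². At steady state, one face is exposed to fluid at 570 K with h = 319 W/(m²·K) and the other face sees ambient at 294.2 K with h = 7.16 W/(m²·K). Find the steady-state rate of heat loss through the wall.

Q = 4460 W

Treat each layer as a resistance in series:
  R_conv,in = 1/(hA) = 1/(319·2.31) = 0.001357 K/W
  R_aluminium = L/(kA) = 0.0131/(169·2.31) = 3.356×10^-5 K/W
  R_conv,out = 1/(hA) = 1/(7.16·2.31) = 0.06046 K/W
ΣR = 0.001357 + 3.356×10^-5 + 0.06046 = 0.06185 K/W
Q = ΔT/ΣR = (570 K − 294.2 K)/0.06185 = 4460 W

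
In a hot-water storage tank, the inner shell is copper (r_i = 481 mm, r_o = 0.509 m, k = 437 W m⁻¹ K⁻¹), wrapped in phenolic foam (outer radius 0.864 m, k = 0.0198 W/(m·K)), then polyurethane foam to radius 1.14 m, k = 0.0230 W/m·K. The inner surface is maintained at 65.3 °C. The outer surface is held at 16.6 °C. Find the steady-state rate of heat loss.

Series thermal resistances, inner to outer:
  R_copper = (1/0.481 − 1/0.509)/(4πk) = 0.1144/(4π·437) = 2.083×10^-5 K/W
  R_phenolic foam = (1/0.509 − 1/0.864)/(4πk) = 0.8072/(4π·0.0198) = 3.244 K/W
  R_polyurethane foam = (1/0.864 − 1/1.14)/(4πk) = 0.2802/(4π·0.0230) = 0.9695 K/W
ΣR = 2.083×10^-5 + 3.244 + 0.9695 = 4.214 K/W
Q = ΔT/ΣR = (65.3 °C − 16.6 °C)/4.214 = 11.6 W

Q = 11.6 W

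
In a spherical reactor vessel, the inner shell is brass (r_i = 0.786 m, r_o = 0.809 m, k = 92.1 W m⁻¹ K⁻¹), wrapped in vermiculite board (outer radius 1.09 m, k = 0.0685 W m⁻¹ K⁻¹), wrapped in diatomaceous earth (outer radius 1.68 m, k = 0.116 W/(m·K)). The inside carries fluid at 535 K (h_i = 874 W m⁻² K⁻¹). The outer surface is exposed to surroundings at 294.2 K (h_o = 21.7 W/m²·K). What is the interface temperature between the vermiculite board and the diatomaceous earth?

Resistance network (inner→outer):
  R_conv,in = 1/(4πr²h) = 1/(4π·0.786²·874) = 1.474×10^-4 K/W
  R_brass = (1/0.786 − 1/0.809)/(4πk) = 0.03617/(4π·92.1) = 3.125×10^-5 K/W
  R_vermiculite board = (1/0.809 − 1/1.09)/(4πk) = 0.3187/(4π·0.0685) = 0.3702 K/W
  R_diatomaceous earth = (1/1.09 − 1/1.68)/(4πk) = 0.3222/(4π·0.116) = 0.2210 K/W
  R_conv,out = 1/(4πr²h) = 1/(4π·1.68²·21.7) = 0.001299 K/W
ΣR = 1.474×10^-4 + 3.125×10^-5 + 0.3702 + 0.2210 + 0.001299 = 0.5927 K/W
Q = ΔT/ΣR = (535 K − 294.2 K)/0.5927 = 406.3 W
From the inner boundary to the vermiculite board/diatomaceous earth interface, ΣR_partial = 0.3704 K/W.
T_interface = T_in − Q·ΣR_partial = 535 K − (406.3)(0.3704) = 385 K

T = 385 K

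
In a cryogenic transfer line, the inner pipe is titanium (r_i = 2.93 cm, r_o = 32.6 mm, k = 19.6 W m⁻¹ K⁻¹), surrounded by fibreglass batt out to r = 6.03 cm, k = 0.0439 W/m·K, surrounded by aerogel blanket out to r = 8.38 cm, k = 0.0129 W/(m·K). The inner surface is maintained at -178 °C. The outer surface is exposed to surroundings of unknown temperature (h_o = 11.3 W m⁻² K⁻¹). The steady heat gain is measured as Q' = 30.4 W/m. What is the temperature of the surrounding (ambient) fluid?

T_out = 18.4 °C

Series resistances:
  R'_titanium = ln(0.0326/0.0293)/(2πk) = 0.1067/(2π·19.6) = 8.666×10^-4 m·K/W
  R'_fibreglass batt = ln(0.0603/0.0326)/(2πk) = 0.6150/(2π·0.0439) = 2.230 m·K/W
  R'_aerogel blanket = ln(0.0838/0.0603)/(2πk) = 0.3291/(2π·0.0129) = 4.060 m·K/W
  R'_conv,out = 1/(2πr h) = 1/(2π·0.0838·11.3) = 0.1681 m·K/W
ΣR = 6.459 m·K/W
ΔT = Q'·ΣR = 30.4 × 6.459 = 196.4 K
Heat flows inward, so T_out = T_in + ΔT = -178 + 196.4 = 18.4 °C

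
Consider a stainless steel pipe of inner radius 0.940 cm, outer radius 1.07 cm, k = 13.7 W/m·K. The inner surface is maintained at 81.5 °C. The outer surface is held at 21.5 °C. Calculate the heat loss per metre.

Q' = 2πk·ΔT/ln(r₂/r₁) = 2π × 13.7 × 60 / ln(0.0107/0.00940) = 39900 W/m

Q' = 39900 W/m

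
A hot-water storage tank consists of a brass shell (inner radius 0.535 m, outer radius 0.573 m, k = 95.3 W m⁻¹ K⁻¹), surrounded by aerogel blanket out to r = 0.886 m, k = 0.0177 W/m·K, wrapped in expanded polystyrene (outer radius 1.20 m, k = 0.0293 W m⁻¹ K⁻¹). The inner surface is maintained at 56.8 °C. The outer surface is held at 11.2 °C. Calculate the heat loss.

Q = 12.8 W

Treat each layer as a resistance in series:
  R_brass = (1/0.535 − 1/0.573)/(4πk) = 0.1240/(4π·95.3) = 1.035×10^-4 K/W
  R_aerogel blanket = (1/0.573 − 1/0.886)/(4πk) = 0.6165/(4π·0.0177) = 2.772 K/W
  R_expanded polystyrene = (1/0.886 − 1/1.20)/(4πk) = 0.2953/(4π·0.0293) = 0.8021 K/W
ΣR = 1.035×10^-4 + 2.772 + 0.8021 = 3.574 K/W
Q = ΔT/ΣR = (56.8 °C − 11.2 °C)/3.574 = 12.8 W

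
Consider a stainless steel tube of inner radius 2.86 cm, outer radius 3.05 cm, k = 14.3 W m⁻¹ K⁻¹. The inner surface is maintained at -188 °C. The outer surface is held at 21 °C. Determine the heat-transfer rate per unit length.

Q' = 2πk·ΔT/ln(r₂/r₁) = 2π × 14.3 × 209 / ln(0.0305/0.0286) = 2.92×10^5 W/m

Q' = 292 kW/m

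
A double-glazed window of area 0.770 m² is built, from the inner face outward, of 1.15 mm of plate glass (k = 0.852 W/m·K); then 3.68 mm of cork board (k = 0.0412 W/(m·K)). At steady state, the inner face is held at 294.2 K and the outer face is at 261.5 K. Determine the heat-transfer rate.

Q = 278 W

Treat each layer as a resistance in series:
  R_plate glass = L/(kA) = 0.00115/(0.852·0.770) = 0.001753 K/W
  R_cork board = L/(kA) = 0.00368/(0.0412·0.770) = 0.1160 K/W
ΣR = 0.001753 + 0.1160 = 0.1178 K/W
Q = ΔT/ΣR = (294.2 K − 261.5 K)/0.1178 = 278 W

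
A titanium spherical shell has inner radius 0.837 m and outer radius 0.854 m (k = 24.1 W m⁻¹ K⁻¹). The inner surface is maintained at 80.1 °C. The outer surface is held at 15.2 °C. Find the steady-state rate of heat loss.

Q = 826 kW

Q = 4πk·ΔT/(1/r₁ − 1/r₂) = 4π × 24.1 × 64.9 / (1/0.837 − 1/0.854) = 8.26×10^5 W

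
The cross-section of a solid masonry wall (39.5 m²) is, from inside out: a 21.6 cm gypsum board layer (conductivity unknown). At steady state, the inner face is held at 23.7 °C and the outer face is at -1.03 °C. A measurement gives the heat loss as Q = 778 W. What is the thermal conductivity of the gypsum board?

k = 0.172 W/m·K

ΣR = ΔT/Q = |23.7 − -1.03|/778 = 0.03179 K/W
L/(kA) = 0.03179 ⇒ k = 0.216/(0.03179·39.5) = 0.172 W/m·K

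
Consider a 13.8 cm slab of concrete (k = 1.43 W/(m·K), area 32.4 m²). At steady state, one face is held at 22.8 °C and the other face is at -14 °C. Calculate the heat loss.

Q = kA·ΔT/L = 1.43 × 32.4 × |22.8 °C − -14 °C| / 0.138 = 12400 W

Q = 12.4 kW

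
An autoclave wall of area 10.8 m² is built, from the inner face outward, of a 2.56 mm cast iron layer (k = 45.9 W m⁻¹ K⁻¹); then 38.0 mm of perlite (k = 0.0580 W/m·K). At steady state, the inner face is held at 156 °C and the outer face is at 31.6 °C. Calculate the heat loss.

Q = 2050 W

Resistance network (inner→outer):
  R_cast iron = L/(kA) = 0.00256/(45.9·10.8) = 5.164×10^-6 K/W
  R_perlite = L/(kA) = 0.0380/(0.0580·10.8) = 0.06066 K/W
ΣR = 5.164×10^-6 + 0.06066 = 0.06067 K/W
Q = ΔT/ΣR = (156 °C − 31.6 °C)/0.06067 = 2050 W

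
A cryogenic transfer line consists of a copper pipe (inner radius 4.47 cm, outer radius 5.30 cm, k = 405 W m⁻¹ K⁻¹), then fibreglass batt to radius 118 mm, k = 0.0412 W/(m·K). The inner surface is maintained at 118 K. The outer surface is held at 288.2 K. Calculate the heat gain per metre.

Q' = 55.0 W/m

Treat each layer as a resistance in series:
  R'_copper = ln(0.0530/0.0447)/(2πk) = 0.1703/(2π·405) = 6.693×10^-5 m·K/W
  R'_fibreglass batt = ln(0.118/0.0530)/(2πk) = 0.8004/(2π·0.0412) = 3.092 m·K/W
ΣR = 6.693×10^-5 + 3.092 = 3.092 m·K/W
Q' = ΔT/ΣR = (118 K − 288.2 K)/3.092 = -55.0 W/m
(Negative Q' ⇒ heat flows inward; heat gain = 55.0 W/m.)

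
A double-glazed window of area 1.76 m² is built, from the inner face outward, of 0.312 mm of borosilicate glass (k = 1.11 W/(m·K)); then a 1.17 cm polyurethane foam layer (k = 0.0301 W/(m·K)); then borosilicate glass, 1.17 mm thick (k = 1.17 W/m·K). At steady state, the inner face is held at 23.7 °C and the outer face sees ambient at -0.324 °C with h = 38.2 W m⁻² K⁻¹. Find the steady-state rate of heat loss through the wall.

Q = 102 W

Treat each layer as a resistance in series:
  R_borosilicate glass = L/(kA) = 3.12×10^-4/(1.11·1.76) = 1.597×10^-4 K/W
  R_polyurethane foam = L/(kA) = 0.0117/(0.0301·1.76) = 0.2209 K/W
  R_borosilicate glass = L/(kA) = 0.00117/(1.17·1.76) = 5.682×10^-4 K/W
  R_conv,out = 1/(hA) = 1/(38.2·1.76) = 0.01487 K/W
ΣR = 1.597×10^-4 + 0.2209 + 5.682×10^-4 + 0.01487 = 0.2365 K/W
Q = ΔT/ΣR = (23.7 °C − -0.324 °C)/0.2365 = 102 W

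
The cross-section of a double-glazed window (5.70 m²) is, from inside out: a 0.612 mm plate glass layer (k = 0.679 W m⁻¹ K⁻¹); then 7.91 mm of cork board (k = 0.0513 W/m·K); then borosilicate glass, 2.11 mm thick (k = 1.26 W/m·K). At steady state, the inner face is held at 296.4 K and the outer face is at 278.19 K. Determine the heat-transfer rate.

Q = 662 W

Resistance network (inner→outer):
  R_plate glass = L/(kA) = 6.12×10^-4/(0.679·5.70) = 1.581×10^-4 K/W
  R_cork board = L/(kA) = 0.00791/(0.0513·5.70) = 0.02705 K/W
  R_borosilicate glass = L/(kA) = 0.00211/(1.26·5.70) = 2.938×10^-4 K/W
ΣR = 1.581×10^-4 + 0.02705 + 2.938×10^-4 = 0.02750 K/W
Q = ΔT/ΣR = (296.4 K − 278.19 K)/0.02750 = 662 W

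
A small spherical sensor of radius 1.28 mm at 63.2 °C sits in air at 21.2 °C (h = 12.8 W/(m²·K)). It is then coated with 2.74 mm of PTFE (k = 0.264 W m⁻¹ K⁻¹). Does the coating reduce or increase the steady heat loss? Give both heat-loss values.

Critical radius for a sphere: r_cr = 2k/h = 0.0413 m = 4.12 cm.
Outer radius after coating: r₂ = 0.00128 + 0.00274 = 0.00402 m.
Since r₁ < r_cr and r₂ ≤ r_cr, the coating moves toward the maximum at r_cr — heat loss rises.
Bare: R = 1/(4πr₁²h) = 3795 K/W; Q = 42/3795 = 0.0111 W.
Coated: R = R_cond + R_conv = 545.2 K/W; Q = 42/545.2 = 0.0770 W.

increases: 0.0111 → 0.0770 W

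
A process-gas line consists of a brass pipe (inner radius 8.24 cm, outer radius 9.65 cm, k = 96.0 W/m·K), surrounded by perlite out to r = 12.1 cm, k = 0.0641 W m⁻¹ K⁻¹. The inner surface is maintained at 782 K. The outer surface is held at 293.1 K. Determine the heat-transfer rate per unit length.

Q' = 870 W/m

Resistance network (inner→outer):
  R'_brass = ln(0.0965/0.0824)/(2πk) = 0.1580/(2π·96.0) = 2.619×10^-4 m·K/W
  R'_perlite = ln(0.121/0.0965)/(2πk) = 0.2262/(2π·0.0641) = 0.5618 m·K/W
ΣR = 2.619×10^-4 + 0.5618 = 0.5621 m·K/W
Q' = ΔT/ΣR = (782 K − 293.1 K)/0.5621 = 870 W/m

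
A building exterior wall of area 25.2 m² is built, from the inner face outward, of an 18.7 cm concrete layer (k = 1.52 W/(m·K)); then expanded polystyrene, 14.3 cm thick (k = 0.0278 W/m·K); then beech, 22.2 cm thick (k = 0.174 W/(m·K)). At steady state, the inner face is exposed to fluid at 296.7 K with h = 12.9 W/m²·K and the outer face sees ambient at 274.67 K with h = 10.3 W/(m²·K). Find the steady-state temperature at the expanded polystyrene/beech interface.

Series thermal resistances, inner to outer:
  R_conv,in = 1/(hA) = 1/(12.9·25.2) = 0.003076 K/W
  R_concrete = L/(kA) = 0.187/(1.52·25.2) = 0.004882 K/W
  R_expanded polystyrene = L/(kA) = 0.143/(0.0278·25.2) = 0.2041 K/W
  R_beech = L/(kA) = 0.222/(0.174·25.2) = 0.05063 K/W
  R_conv,out = 1/(hA) = 1/(10.3·25.2) = 0.003853 K/W
ΣR = 0.003076 + 0.004882 + 0.2041 + 0.05063 + 0.003853 = 0.2665 K/W
Q = ΔT/ΣR = (296.7 K − 274.67 K)/0.2665 = 82.66 W
From the inner boundary to the expanded polystyrene/beech interface, ΣR_partial = 0.2121 K/W.
T_interface = T_in − Q·ΣR_partial = 296.7 K − (82.66)(0.2121) = 279.17 K

T = 279.17 K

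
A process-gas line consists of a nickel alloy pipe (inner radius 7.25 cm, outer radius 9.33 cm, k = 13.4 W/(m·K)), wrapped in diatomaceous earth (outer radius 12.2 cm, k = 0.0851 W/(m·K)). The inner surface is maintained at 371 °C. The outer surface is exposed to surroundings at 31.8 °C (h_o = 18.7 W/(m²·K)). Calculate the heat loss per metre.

Q' = 591 W/m

Resistance network (inner→outer):
  R'_nickel alloy = ln(0.0933/0.0725)/(2πk) = 0.2522/(2π·13.4) = 0.002996 m·K/W
  R'_diatomaceous earth = ln(0.122/0.0933)/(2πk) = 0.2682/(2π·0.0851) = 0.5016 m·K/W
  R'_conv,out = 1/(2πr h) = 1/(2π·0.122·18.7) = 0.06976 m·K/W
ΣR = 0.002996 + 0.5016 + 0.06976 = 0.5744 m·K/W
Q' = ΔT/ΣR = (371 °C − 31.8 °C)/0.5744 = 591 W/m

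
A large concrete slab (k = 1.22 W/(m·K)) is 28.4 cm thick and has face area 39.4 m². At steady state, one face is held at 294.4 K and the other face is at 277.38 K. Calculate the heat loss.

Q = kA·ΔT/L = 1.22 × 39.4 × |294.4 K − 277.38 K| / 0.284 = 2880 W

Q = 2880 W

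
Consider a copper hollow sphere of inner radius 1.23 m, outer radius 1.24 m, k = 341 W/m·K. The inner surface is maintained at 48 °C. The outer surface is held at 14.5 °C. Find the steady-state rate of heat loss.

Q = 4πk·ΔT/(1/r₁ − 1/r₂) = 4π × 341 × 33.5 / (1/1.23 − 1/1.24) = 2.19×10^7 W

Q = 2.19×10^7 W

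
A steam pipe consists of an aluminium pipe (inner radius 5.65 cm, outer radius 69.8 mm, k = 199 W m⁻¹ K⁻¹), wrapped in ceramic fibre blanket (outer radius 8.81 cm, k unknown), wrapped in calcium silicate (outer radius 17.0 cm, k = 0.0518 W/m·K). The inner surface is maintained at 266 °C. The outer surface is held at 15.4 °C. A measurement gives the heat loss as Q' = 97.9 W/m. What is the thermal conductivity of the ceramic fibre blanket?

ΣR = ΔT/Q' = |266 − 15.4|/97.9 = 2.560 m·K/W
Known resistances:
  R'_aluminium = ln(0.0698/0.0565)/(2πk) = 0.2114/(2π·199) = 1.691×10^-4 m·K/W
  R'_calcium silicate = ln(0.170/0.0881)/(2πk) = 0.6573/(2π·0.0518) = 2.020 m·K/W
R_ceramic fibre blanket = ΣR − ΣR_known = 2.560 − 2.020 = 0.5400 m·K/W
ln(r₂/r₁)/(2πk) = 0.5400 ⇒ k = 0.2328/(2π·0.5400) = 0.0686 W/m·K

k = 0.0686 W/m·K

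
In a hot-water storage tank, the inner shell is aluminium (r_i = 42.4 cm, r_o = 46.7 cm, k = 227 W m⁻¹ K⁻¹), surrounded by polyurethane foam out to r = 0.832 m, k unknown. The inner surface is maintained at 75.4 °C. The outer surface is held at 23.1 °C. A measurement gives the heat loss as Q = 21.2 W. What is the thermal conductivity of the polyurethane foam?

ΣR = ΔT/Q = |75.4 − 23.1|/21.2 = 2.467 K/W
Known resistances:
  R_aluminium = (1/0.424 − 1/0.467)/(4πk) = 0.2172/(4π·227) = 7.613×10^-5 K/W
R_polyurethane foam = ΣR − ΣR_known = 2.467 − 7.613×10^-5 = 2.467 K/W
(1/r₁−1/r₂)/(4πk) = 2.467 ⇒ k = 0.9394/(4π·2.467) = 0.0303 W/m·K

k = 0.0303 W/m·K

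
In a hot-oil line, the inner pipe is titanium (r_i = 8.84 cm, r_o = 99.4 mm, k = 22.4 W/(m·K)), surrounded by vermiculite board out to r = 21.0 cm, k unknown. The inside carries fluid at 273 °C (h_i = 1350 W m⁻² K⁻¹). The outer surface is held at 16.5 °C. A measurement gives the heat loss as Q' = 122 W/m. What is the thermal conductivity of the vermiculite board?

ΣR = ΔT/Q' = |273 − 16.5|/122 = 2.102 m·K/W
Known resistances:
  R'_conv,in = 1/(2πr h) = 1/(2π·0.0884·1350) = 0.001334 m·K/W
  R'_titanium = ln(0.0994/0.0884)/(2πk) = 0.1173/(2π·22.4) = 8.333×10^-4 m·K/W
R_vermiculite board = ΣR − ΣR_known = 2.102 − 0.002167 = 2.100 m·K/W
ln(r₂/r₁)/(2πk) = 2.100 ⇒ k = 0.7480/(2π·2.100) = 0.0567 W/m·K

k = 0.0567 W/m·K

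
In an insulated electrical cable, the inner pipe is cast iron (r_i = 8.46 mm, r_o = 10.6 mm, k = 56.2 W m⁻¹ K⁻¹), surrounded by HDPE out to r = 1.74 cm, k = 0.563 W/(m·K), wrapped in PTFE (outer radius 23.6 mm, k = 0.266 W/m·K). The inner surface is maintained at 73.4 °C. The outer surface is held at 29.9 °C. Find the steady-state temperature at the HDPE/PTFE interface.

Treat each layer as a resistance in series:
  R'_cast iron = ln(0.0106/0.00846)/(2πk) = 0.2255/(2π·56.2) = 6.386×10^-4 m·K/W
  R'_HDPE = ln(0.0174/0.0106)/(2πk) = 0.4956/(2π·0.563) = 0.1401 m·K/W
  R'_PTFE = ln(0.0236/0.0174)/(2πk) = 0.3048/(2π·0.266) = 0.1824 m·K/W
ΣR = 6.386×10^-4 + 0.1401 + 0.1824 = 0.3231 m·K/W
Q' = ΔT/ΣR = (73.4 °C − 29.9 °C)/0.3231 = 134.6 W/m
From the inner boundary to the HDPE/PTFE interface, ΣR_partial = 0.1407 m·K/W.
T_interface = T_in − Q'·ΣR_partial = 73.4 °C − (134.6)(0.1407) = 54.5 °C

T = 54.5 °C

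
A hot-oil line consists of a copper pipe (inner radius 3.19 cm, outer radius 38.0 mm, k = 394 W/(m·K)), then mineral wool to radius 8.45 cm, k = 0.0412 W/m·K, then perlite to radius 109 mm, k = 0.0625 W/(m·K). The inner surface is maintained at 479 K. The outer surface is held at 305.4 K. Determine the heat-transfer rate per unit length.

Resistance network (inner→outer):
  R'_copper = ln(0.0380/0.0319)/(2πk) = 0.1750/(2π·394) = 7.068×10^-5 m·K/W
  R'_mineral wool = ln(0.0845/0.0380)/(2πk) = 0.7992/(2π·0.0412) = 3.087 m·K/W
  R'_perlite = ln(0.109/0.0845)/(2πk) = 0.2546/(2π·0.0625) = 0.6483 m·K/W
ΣR = 7.068×10^-5 + 3.087 + 0.6483 = 3.735 m·K/W
Q' = ΔT/ΣR = (479 K − 305.4 K)/3.735 = 46.5 W/m

Q' = 46.5 W/m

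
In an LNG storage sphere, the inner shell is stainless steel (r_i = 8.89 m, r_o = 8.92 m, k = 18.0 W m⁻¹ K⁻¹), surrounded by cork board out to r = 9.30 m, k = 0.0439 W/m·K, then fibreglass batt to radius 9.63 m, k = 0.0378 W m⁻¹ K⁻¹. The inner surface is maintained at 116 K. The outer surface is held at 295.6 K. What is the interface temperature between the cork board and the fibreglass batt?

Treat each layer as a resistance in series:
  R_stainless steel = (1/8.89 − 1/8.92)/(4πk) = 3.783×10^-4/(4π·18.0) = 1.673×10^-6 K/W
  R_cork board = (1/8.92 − 1/9.30)/(4πk) = 0.004581/(4π·0.0439) = 0.008304 K/W
  R_fibreglass batt = (1/9.30 − 1/9.63)/(4πk) = 0.003685/(4π·0.0378) = 0.007757 K/W
ΣR = 1.673×10^-6 + 0.008304 + 0.007757 = 0.01606 K/W
Q = ΔT/ΣR = (116 K − 295.6 K)/0.01606 = -11180 W
From the inner boundary to the cork board/fibreglass batt interface, ΣR_partial = 0.008306 K/W.
T_interface = T_in − Q·ΣR_partial = 116 K − (-11180)(0.008306) = 208.9 K

T = 208.9 K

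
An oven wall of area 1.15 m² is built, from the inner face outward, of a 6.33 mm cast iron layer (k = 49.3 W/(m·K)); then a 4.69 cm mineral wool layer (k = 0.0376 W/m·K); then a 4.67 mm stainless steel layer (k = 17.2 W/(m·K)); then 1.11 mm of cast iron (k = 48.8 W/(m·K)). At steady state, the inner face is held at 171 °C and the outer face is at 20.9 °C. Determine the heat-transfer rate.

Q = 138 W

Resistance network (inner→outer):
  R_cast iron = L/(kA) = 0.00633/(49.3·1.15) = 1.117×10^-4 K/W
  R_mineral wool = L/(kA) = 0.0469/(0.0376·1.15) = 1.085 K/W
  R_stainless steel = L/(kA) = 0.00467/(17.2·1.15) = 2.361×10^-4 K/W
  R_cast iron = L/(kA) = 0.00111/(48.8·1.15) = 1.978×10^-5 K/W
ΣR = 1.117×10^-4 + 1.085 + 2.361×10^-4 + 1.978×10^-5 = 1.085 K/W
Q = ΔT/ΣR = (171 °C − 20.9 °C)/1.085 = 138 W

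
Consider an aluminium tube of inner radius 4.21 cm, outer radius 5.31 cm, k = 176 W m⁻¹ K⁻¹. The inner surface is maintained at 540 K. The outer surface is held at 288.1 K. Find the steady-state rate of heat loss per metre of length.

Q' = 2πk·ΔT/ln(r₂/r₁) = 2π × 176 × 251.9 / ln(0.0531/0.0421) = 1.20×10^6 W/m

Q' = 1200 kW/m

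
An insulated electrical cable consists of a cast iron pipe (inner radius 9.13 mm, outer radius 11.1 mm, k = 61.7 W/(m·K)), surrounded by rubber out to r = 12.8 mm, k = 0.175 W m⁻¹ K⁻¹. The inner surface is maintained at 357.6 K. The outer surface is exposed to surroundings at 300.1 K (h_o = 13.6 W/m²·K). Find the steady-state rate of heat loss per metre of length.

Resistance network (inner→outer):
  R'_cast iron = ln(0.0111/0.00913)/(2πk) = 0.1954/(2π·61.7) = 5.040×10^-4 m·K/W
  R'_rubber = ln(0.0128/0.0111)/(2πk) = 0.1425/(2π·0.175) = 0.1296 m·K/W
  R'_conv,out = 1/(2πr h) = 1/(2π·0.0128·13.6) = 0.9143 m·K/W
ΣR = 5.040×10^-4 + 0.1296 + 0.9143 = 1.044 m·K/W
Q' = ΔT/ΣR = (357.6 K − 300.1 K)/1.044 = 55.1 W/m

Q' = 55.1 W/m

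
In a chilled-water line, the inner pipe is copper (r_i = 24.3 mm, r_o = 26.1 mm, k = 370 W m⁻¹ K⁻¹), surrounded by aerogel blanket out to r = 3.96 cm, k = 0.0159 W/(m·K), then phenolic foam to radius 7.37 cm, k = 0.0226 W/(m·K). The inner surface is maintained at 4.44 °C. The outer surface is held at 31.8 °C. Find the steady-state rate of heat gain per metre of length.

Treat each layer as a resistance in series:
  R'_copper = ln(0.0261/0.0243)/(2πk) = 0.07146/(2π·370) = 3.074×10^-5 m·K/W
  R'_aerogel blanket = ln(0.0396/0.0261)/(2πk) = 0.4169/(2π·0.0159) = 4.173 m·K/W
  R'_phenolic foam = ln(0.0737/0.0396)/(2πk) = 0.6212/(2π·0.0226) = 4.374 m·K/W
ΣR = 3.074×10^-5 + 4.173 + 4.374 = 8.547 m·K/W
Q' = ΔT/ΣR = (4.44 °C − 31.8 °C)/8.547 = -3.20 W/m
(Negative Q' ⇒ heat flows inward; heat gain = 3.20 W/m.)

Q' = 3.20 W/m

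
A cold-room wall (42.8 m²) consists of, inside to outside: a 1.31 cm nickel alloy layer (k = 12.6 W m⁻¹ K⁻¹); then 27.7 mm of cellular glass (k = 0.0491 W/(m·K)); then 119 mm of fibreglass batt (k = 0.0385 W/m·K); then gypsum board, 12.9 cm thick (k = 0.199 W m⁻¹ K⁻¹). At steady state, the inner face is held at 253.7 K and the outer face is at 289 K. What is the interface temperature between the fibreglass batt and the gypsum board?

T = 283.7 K

Treat each layer as a resistance in series:
  R_nickel alloy = L/(kA) = 0.0131/(12.6·42.8) = 2.429×10^-5 K/W
  R_cellular glass = L/(kA) = 0.0277/(0.0491·42.8) = 0.01318 K/W
  R_fibreglass batt = L/(kA) = 0.119/(0.0385·42.8) = 0.07222 K/W
  R_gypsum board = L/(kA) = 0.129/(0.199·42.8) = 0.01515 K/W
ΣR = 2.429×10^-5 + 0.01318 + 0.07222 + 0.01515 = 0.1006 K/W
Q = ΔT/ΣR = (253.7 K − 289 K)/0.1006 = -350.9 W
From the inner boundary to the fibreglass batt/gypsum board interface, ΣR_partial = 0.08542 K/W.
T_interface = T_in − Q·ΣR_partial = 253.7 K − (-350.9)(0.08542) = 283.7 K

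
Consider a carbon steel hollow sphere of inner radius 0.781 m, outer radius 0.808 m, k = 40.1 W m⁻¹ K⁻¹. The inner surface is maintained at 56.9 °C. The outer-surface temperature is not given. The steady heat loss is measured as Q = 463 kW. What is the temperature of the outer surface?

T_out = 17.6 °C

Series resistances:
  R_carbon steel = (1/0.781 − 1/0.808)/(4πk) = 0.04279/(4π·40.1) = 8.491×10^-5 K/W
ΣR = 8.491×10^-5 K/W
ΔT = Q·ΣR = 4.63×10^5 × 8.491×10^-5 = 39.31 K
Heat flows outward, so T_out = T_in − ΔT = 56.9 − 39.31 = 17.6 °C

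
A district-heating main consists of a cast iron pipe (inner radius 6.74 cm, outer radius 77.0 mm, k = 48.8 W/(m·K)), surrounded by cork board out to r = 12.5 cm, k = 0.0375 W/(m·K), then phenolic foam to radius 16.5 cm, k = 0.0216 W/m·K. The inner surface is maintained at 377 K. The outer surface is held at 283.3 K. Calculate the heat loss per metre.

Series thermal resistances, inner to outer:
  R'_cast iron = ln(0.0770/0.0674)/(2πk) = 0.1332/(2π·48.8) = 4.343×10^-4 m·K/W
  R'_cork board = ln(0.125/0.0770)/(2πk) = 0.4845/(2π·0.0375) = 2.056 m·K/W
  R'_phenolic foam = ln(0.165/0.125)/(2πk) = 0.2776/(2π·0.0216) = 2.046 m·K/W
ΣR = 4.343×10^-4 + 2.056 + 2.046 = 4.102 m·K/W
Q' = ΔT/ΣR = (377 K − 283.3 K)/4.102 = 22.8 W/m

Q' = 22.8 W/m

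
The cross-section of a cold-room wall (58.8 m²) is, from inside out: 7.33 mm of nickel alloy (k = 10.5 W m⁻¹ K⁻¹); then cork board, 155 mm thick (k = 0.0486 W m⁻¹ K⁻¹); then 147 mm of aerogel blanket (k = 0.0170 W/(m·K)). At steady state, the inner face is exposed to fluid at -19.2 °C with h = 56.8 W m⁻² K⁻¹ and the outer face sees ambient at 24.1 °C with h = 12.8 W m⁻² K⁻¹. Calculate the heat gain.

Series thermal resistances, inner to outer:
  R_conv,in = 1/(hA) = 1/(56.8·58.8) = 2.994×10^-4 K/W
  R_nickel alloy = L/(kA) = 0.00733/(10.5·58.8) = 1.187×10^-5 K/W
  R_cork board = L/(kA) = 0.155/(0.0486·58.8) = 0.05424 K/W
  R_aerogel blanket = L/(kA) = 0.147/(0.0170·58.8) = 0.1471 K/W
  R_conv,out = 1/(hA) = 1/(12.8·58.8) = 0.001329 K/W
ΣR = 2.994×10^-4 + 1.187×10^-5 + 0.05424 + 0.1471 + 0.001329 = 0.2030 K/W
Q = ΔT/ΣR = (-19.2 °C − 24.1 °C)/0.2030 = -213 W
(Negative Q ⇒ heat flows inward; heat gain = 213 W.)

Q = 213 W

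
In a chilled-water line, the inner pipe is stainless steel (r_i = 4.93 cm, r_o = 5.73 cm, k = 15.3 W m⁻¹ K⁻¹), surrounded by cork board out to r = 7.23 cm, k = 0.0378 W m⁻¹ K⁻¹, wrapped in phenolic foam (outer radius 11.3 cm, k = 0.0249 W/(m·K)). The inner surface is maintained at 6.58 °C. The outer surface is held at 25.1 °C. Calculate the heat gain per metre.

Resistance network (inner→outer):
  R'_stainless steel = ln(0.0573/0.0493)/(2πk) = 0.1504/(2π·15.3) = 0.001564 m·K/W
  R'_cork board = ln(0.0723/0.0573)/(2πk) = 0.2325/(2π·0.0378) = 0.9790 m·K/W
  R'_phenolic foam = ln(0.113/0.0723)/(2πk) = 0.4466/(2π·0.0249) = 2.854 m·K/W
ΣR = 0.001564 + 0.9790 + 2.854 = 3.835 m·K/W
Q' = ΔT/ΣR = (6.58 °C − 25.1 °C)/3.835 = -4.83 W/m
(Negative Q' ⇒ heat flows inward; heat gain = 4.83 W/m.)

Q' = 4.83 W/m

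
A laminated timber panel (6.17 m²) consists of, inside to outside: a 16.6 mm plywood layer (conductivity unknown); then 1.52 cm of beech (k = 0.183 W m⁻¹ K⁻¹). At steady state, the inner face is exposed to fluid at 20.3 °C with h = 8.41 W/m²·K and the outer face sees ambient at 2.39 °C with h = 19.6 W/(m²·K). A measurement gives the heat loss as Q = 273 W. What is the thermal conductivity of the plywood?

ΣR = ΔT/Q = |20.3 − 2.39|/273 = 0.06560 K/W
Known resistances:
  R_conv,in = 1/(hA) = 1/(8.41·6.17) = 0.01927 K/W
  R_beech = L/(kA) = 0.0152/(0.183·6.17) = 0.01346 K/W
  R_conv,out = 1/(hA) = 1/(19.6·6.17) = 0.008269 K/W
R_plywood = ΣR − ΣR_known = 0.06560 − 0.04100 = 0.02460 K/W
L/(kA) = 0.02460 ⇒ k = 0.0166/(0.02460·6.17) = 0.109 W/m·K

k = 0.109 W/m·K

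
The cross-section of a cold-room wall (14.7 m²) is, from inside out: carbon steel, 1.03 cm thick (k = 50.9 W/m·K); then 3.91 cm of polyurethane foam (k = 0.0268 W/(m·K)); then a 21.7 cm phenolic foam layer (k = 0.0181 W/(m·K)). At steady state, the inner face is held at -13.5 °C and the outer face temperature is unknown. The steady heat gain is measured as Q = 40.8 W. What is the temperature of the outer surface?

Sum the resistances:
  R_carbon steel = L/(kA) = 0.0103/(50.9·14.7) = 1.377×10^-5 K/W
  R_polyurethane foam = L/(kA) = 0.0391/(0.0268·14.7) = 0.09925 K/W
  R_phenolic foam = L/(kA) = 0.217/(0.0181·14.7) = 0.8156 K/W
ΣR = 0.9148 K/W
ΔT = Q·ΣR = 40.8 × 0.9148 = 37.32 K
Heat flows inward, so T_out = T_in + ΔT = -13.5 + 37.32 = 23.8 °C

T_out = 23.8 °C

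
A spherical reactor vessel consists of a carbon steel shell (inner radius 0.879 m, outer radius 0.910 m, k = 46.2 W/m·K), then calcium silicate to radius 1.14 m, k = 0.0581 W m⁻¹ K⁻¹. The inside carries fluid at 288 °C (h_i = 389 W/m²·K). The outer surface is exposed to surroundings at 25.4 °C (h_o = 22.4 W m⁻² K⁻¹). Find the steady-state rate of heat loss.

Series thermal resistances, inner to outer:
  R_conv,in = 1/(4πr²h) = 1/(4π·0.879²·389) = 2.648×10^-4 K/W
  R_carbon steel = (1/0.879 − 1/0.910)/(4πk) = 0.03876/(4π·46.2) = 6.675×10^-5 K/W
  R_calcium silicate = (1/0.910 − 1/1.14)/(4πk) = 0.2217/(4π·0.0581) = 0.3037 K/W
  R_conv,out = 1/(4πr²h) = 1/(4π·1.14²·22.4) = 0.002734 K/W
ΣR = 2.648×10^-4 + 6.675×10^-5 + 0.3037 + 0.002734 = 0.3068 K/W
Q = ΔT/ΣR = (288 °C − 25.4 °C)/0.3068 = 856 W

Q = 856 W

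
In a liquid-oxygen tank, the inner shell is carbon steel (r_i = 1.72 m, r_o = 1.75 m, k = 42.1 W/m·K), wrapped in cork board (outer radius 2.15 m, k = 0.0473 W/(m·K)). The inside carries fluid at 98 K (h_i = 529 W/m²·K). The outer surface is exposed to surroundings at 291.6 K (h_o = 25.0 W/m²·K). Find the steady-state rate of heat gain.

Q = 1080 W

Resistance network (inner→outer):
  R_conv,in = 1/(4πr²h) = 1/(4π·1.72²·529) = 5.085×10^-5 K/W
  R_carbon steel = (1/1.72 − 1/1.75)/(4πk) = 0.009967/(4π·42.1) = 1.884×10^-5 K/W
  R_cork board = (1/1.75 − 1/2.15)/(4πk) = 0.1063/(4π·0.0473) = 0.1789 K/W
  R_conv,out = 1/(4πr²h) = 1/(4π·2.15²·25.0) = 6.886×10^-4 K/W
ΣR = 5.085×10^-5 + 1.884×10^-5 + 0.1789 + 6.886×10^-4 = 0.1797 K/W
Q = ΔT/ΣR = (98 K − 291.6 K)/0.1797 = -1080 W
(Negative Q ⇒ heat flows inward; heat gain = 1080 W.)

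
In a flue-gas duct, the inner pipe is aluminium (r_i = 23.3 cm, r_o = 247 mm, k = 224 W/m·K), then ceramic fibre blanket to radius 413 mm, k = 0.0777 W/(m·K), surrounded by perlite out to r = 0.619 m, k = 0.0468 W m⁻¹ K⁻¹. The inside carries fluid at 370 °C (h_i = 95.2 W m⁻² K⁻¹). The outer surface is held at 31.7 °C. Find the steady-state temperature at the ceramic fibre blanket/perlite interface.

Resistance network (inner→outer):
  R'_conv,in = 1/(2πr h) = 1/(2π·0.233·95.2) = 0.007175 m·K/W
  R'_aluminium = ln(0.247/0.233)/(2πk) = 0.05835/(2π·224) = 4.146×10^-5 m·K/W
  R'_ceramic fibre blanket = ln(0.413/0.247)/(2πk) = 0.5141/(2π·0.0777) = 1.053 m·K/W
  R'_perlite = ln(0.619/0.413)/(2πk) = 0.4047/(2π·0.0468) = 1.376 m·K/W
ΣR = 0.007175 + 4.146×10^-5 + 1.053 + 1.376 = 2.436 m·K/W
Q' = ΔT/ΣR = (370 °C − 31.7 °C)/2.436 = 138.9 W/m
From the inner boundary to the ceramic fibre blanket/perlite interface, ΣR_partial = 1.060 m·K/W.
T_interface = T_in − Q'·ΣR_partial = 370 °C − (138.9)(1.060) = 223 °C

T = 223 °C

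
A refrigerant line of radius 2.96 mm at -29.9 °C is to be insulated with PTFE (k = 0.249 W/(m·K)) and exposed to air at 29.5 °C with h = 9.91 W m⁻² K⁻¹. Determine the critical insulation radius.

r_cr = 2.51 cm

For a cylinder, r_cr = k_ins/h = 0.249/9.91 = 0.0251 m = 2.51 cm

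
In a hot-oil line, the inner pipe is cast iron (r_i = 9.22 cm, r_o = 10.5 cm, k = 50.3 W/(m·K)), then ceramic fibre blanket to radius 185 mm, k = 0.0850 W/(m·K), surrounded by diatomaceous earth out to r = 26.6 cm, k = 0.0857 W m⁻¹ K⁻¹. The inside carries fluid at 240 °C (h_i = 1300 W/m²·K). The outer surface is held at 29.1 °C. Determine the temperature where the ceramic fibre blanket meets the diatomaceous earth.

Resistance network (inner→outer):
  R'_conv,in = 1/(2πr h) = 1/(2π·0.0922·1300) = 0.001328 m·K/W
  R'_cast iron = ln(0.105/0.0922)/(2πk) = 0.1300/(2π·50.3) = 4.113×10^-4 m·K/W
  R'_ceramic fibre blanket = ln(0.185/0.105)/(2πk) = 0.5664/(2π·0.0850) = 1.061 m·K/W
  R'_diatomaceous earth = ln(0.266/0.185)/(2πk) = 0.3631/(2π·0.0857) = 0.6744 m·K/W
ΣR = 0.001328 + 4.113×10^-4 + 1.061 + 0.6744 = 1.737 m·K/W
Q' = ΔT/ΣR = (240 °C − 29.1 °C)/1.737 = 121.4 W/m
From the inner boundary to the ceramic fibre blanket/diatomaceous earth interface, ΣR_partial = 1.063 m·K/W.
T_interface = T_in − Q'·ΣR_partial = 240 °C − (121.4)(1.063) = 111 °C

T = 111 °C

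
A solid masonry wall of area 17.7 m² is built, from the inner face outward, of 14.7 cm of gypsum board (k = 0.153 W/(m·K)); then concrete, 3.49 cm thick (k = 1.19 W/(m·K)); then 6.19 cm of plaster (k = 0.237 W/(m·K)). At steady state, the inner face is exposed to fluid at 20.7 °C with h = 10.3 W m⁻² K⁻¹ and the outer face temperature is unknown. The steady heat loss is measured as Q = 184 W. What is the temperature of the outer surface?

T_out = 6.68 °C

Series resistances:
  R_conv,in = 1/(hA) = 1/(10.3·17.7) = 0.005485 K/W
  R_gypsum board = L/(kA) = 0.147/(0.153·17.7) = 0.05428 K/W
  R_concrete = L/(kA) = 0.0349/(1.19·17.7) = 0.001657 K/W
  R_plaster = L/(kA) = 0.0619/(0.237·17.7) = 0.01476 K/W
ΣR = 0.07618 K/W
ΔT = Q·ΣR = 184 × 0.07618 = 14.02 K
Heat flows outward, so T_out = T_in − ΔT = 20.7 − 14.02 = 6.68 °C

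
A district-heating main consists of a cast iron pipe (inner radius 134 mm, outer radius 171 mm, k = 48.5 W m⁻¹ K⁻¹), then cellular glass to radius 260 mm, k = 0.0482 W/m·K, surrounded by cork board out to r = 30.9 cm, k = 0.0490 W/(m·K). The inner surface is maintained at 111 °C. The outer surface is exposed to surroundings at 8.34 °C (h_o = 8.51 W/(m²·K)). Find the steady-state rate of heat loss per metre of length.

Resistance network (inner→outer):
  R'_cast iron = ln(0.171/0.134)/(2πk) = 0.2438/(2π·48.5) = 8.001×10^-4 m·K/W
  R'_cellular glass = ln(0.260/0.171)/(2πk) = 0.4190/(2π·0.0482) = 1.384 m·K/W
  R'_cork board = ln(0.309/0.260)/(2πk) = 0.1727/(2π·0.0490) = 0.5608 m·K/W
  R'_conv,out = 1/(2πr h) = 1/(2π·0.309·8.51) = 0.06052 m·K/W
ΣR = 8.001×10^-4 + 1.384 + 0.5608 + 0.06052 = 2.006 m·K/W
Q' = ΔT/ΣR = (111 °C − 8.34 °C)/2.006 = 51.2 W/m

Q' = 51.2 W/m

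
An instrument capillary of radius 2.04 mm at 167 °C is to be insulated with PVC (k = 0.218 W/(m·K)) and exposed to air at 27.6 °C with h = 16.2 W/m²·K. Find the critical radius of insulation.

For a cylinder, r_cr = k_ins/h = 0.218/16.2 = 0.0135 m = 1.35 cm

r_cr = 1.35 cm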